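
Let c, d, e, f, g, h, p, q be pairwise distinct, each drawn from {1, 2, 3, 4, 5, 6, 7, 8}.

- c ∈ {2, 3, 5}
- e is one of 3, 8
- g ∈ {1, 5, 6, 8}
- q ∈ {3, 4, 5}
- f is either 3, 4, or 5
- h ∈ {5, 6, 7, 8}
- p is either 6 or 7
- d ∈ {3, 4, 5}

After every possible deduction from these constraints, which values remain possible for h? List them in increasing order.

The 8 variables together cover exactly {1, 2, 3, 4, 5, 6, 7, 8} — 8 values for 8 variables — and 1 appears only in g's list, so g = 1.
The 7 still-open variables draw from only 7 values {2, 3, 4, 5, 6, 7, 8}, so each is used; only c can be 2, hence c = 2.
d, f, q share exactly the 3 values {3, 4, 5}; by pigeonhole those values go to them, so strike 3, 4, 5 from e, h.
e has just one choice, so e = 8. Remove 8 from h.
No further eliminations apply; h can still be any of 6, 7.

6, 7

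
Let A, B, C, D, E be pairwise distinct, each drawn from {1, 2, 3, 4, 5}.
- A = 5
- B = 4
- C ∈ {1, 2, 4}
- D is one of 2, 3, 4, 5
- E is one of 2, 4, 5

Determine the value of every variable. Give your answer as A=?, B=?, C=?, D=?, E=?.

A has just one choice, so A = 5. Strike 5 from D, E.
B has just one choice, so B = 4. So C, D, E can't be 4.
E has just one choice, so E = 2. Remove 2 from C, D.
That leaves C = 1.
D's domain is down to {3}, so D = 3.

A=5, B=4, C=1, D=3, E=2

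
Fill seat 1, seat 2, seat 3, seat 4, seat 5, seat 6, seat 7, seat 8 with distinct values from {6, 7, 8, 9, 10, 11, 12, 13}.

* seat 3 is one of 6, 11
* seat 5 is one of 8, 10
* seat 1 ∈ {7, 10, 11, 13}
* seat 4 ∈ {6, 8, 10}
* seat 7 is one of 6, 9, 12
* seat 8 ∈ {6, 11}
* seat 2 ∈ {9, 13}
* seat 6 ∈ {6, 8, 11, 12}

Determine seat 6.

The 8 variables together cover exactly {6, 7, 8, 9, 10, 11, 12, 13} — 8 values for 8 variables — and 7 appears only in seat 1's list, so seat 1 = 7.
The 7 still-open variables draw from only 7 values {6, 8, 9, 10, 11, 12, 13}, so each is used; only seat 2 can be 13, hence seat 2 = 13.
Among the 6 still-open variables, 9 fits only seat 7 (and all 6 values in {6, 8, 9, 10, 11, 12} must be used), so seat 7 = 9.
Among the 5 still-open variables, 12 fits only seat 6 (and all 5 values in {6, 8, 10, 11, 12} must be used), so seat 6 = 12.

12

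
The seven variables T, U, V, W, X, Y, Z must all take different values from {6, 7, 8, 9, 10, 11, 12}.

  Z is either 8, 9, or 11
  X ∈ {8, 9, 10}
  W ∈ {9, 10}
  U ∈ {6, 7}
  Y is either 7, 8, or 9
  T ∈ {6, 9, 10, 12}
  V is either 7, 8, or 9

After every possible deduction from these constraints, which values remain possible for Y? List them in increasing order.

The 7 variables draw from only 7 values {6, 7, 8, 9, 10, 11, 12}, so each is used; only Z can be 11, hence Z = 11.
The 6 still-open variables together cover exactly {6, 7, 8, 9, 10, 12} — 6 values for 6 variables — and 12 appears only in T's list, so T = 12.
The 5 still-open variables draw from only 5 values {6, 7, 8, 9, 10}, so each is used; only U can be 6, hence U = 6.
No further eliminations apply; Y can still be any of 7, 8, 9.

7, 8, 9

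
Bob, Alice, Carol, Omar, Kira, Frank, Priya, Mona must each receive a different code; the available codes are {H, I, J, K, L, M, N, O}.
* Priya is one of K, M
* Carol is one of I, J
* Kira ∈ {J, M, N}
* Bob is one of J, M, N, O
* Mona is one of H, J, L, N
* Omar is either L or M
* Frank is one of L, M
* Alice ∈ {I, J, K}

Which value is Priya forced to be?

The 8 variables draw from only 8 values {H, I, J, K, L, M, N, O}, so each is used; only Mona can be H, hence Mona = H.
The 7 still-open variables draw from only 7 values {I, J, K, L, M, N, O}, so each is used; only Bob can be O, hence Bob = O.
Among the 6 still-open variables, N fits only Kira (and all 6 values in {I, J, K, L, M, N} must be used), so Kira = N.
Omar and Frank between them cover only {L, M} — a naked pair. Remove those values from Priya.
So Priya = K.

K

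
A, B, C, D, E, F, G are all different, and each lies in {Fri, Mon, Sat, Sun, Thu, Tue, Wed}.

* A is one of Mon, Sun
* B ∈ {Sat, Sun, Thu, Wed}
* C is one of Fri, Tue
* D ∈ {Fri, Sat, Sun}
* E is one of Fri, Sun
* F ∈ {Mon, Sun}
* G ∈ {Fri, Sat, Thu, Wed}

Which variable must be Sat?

The 7 variables together cover exactly {Fri, Mon, Sat, Sun, Thu, Tue, Wed} — 7 values for 7 variables — and Tue appears only in C's list, so C = Tue.
The 2 variables A and F are confined to {Mon, Sun}, which locks those values in; drop them from B, D, E.
E's domain is down to {Fri}, so E = Fri. Eliminate Fri elsewhere: D, G.
So Sat goes to D.

D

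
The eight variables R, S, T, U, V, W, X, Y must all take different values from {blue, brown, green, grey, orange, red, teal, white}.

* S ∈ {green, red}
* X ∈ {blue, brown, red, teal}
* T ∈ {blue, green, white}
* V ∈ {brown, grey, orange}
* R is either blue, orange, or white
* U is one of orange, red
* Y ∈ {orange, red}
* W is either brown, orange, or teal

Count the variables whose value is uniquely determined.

2

Among the 8 variables, grey fits only V (and all 8 values in {blue, brown, green, grey, orange, red, teal, white} must be used), so V = grey.
U and Y between them cover only {orange, red} — a naked pair. Remove those values from R, S, W, X.
S's domain is down to {green}, so S = green. So T can't be green.
The 2 variables R and T are confined to {blue, white}, which locks those values in; drop them from X.
Determined: S=green, V=grey. The other variables each still have more than one consistent value. That makes 2.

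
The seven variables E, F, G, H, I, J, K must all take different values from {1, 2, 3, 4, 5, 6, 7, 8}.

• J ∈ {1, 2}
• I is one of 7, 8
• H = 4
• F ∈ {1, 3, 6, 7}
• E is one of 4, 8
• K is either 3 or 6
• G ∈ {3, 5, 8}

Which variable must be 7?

I

H must be 4 (only option left). Strike 4 from E.
That leaves E = 8. Strike 8 from G, I.
So 7 goes to I.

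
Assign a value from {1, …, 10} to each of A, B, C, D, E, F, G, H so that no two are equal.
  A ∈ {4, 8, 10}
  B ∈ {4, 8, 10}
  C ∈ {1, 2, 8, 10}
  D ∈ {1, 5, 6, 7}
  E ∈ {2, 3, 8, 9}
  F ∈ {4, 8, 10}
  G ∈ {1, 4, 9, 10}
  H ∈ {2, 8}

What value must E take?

A, B, F between them cover only {4, 8, 10} — a naked triple. Remove those values from C, E, G, H.
H must be 2 (only option left). Remove 2 from C, E.
C has just one choice, so C = 1. Strike 1 from D, G.
G must be 9 (only option left). Eliminate 9 elsewhere: E.
So E = 3.

3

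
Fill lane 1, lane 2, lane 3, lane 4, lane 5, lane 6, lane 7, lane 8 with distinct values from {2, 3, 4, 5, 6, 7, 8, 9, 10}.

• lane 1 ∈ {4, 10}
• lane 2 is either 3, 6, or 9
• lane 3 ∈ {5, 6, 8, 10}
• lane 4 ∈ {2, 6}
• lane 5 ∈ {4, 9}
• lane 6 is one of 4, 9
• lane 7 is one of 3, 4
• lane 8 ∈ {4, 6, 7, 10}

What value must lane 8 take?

7

The 2 variables lane 5 and lane 6 are confined to {4, 9}, which locks those values in; drop them from lane 1, lane 2, lane 7, lane 8.
That leaves lane 1 = 10. Remove 10 from lane 3, lane 8.
lane 7's domain is down to {3}, so lane 7 = 3. Strike 3 from lane 2.
lane 2's domain is down to {6}, so lane 2 = 6. Strike 6 from lane 3, lane 4, lane 8.
So lane 8 = 7.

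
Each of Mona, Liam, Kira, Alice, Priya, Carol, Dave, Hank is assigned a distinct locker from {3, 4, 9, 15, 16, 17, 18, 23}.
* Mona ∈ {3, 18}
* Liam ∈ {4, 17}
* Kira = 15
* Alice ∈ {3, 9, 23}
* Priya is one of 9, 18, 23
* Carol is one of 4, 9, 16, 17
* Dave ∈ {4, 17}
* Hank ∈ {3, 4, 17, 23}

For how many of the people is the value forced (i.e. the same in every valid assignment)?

2

Kira's domain is down to {15}, so Kira = 15.
The 7 still-open variables draw from only 7 values {3, 4, 9, 16, 17, 18, 23}, so each is used; only Carol can be 16, hence Carol = 16.
The 2 variables Liam and Dave are confined to {4, 17}, which locks those values in; drop them from Hank.
Determined: Kira=15, Carol=16. The other people each still have more than one consistent value. That makes 2.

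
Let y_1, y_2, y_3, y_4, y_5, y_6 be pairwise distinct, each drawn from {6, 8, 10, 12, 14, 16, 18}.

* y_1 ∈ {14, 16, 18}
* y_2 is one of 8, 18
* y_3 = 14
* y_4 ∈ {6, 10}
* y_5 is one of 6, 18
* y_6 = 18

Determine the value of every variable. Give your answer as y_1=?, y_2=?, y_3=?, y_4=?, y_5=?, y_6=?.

y_1=16, y_2=8, y_3=14, y_4=10, y_5=6, y_6=18

y_3 must be 14 (only option left). So y_1 can't be 14.
y_6's domain is down to {18}, so y_6 = 18. So y_1, y_2, y_5 can't be 18.
That leaves y_1 = 16.
y_2's domain is down to {8}, so y_2 = 8.
That leaves y_5 = 6. Strike 6 from y_4.
y_4 must be 10 (only option left).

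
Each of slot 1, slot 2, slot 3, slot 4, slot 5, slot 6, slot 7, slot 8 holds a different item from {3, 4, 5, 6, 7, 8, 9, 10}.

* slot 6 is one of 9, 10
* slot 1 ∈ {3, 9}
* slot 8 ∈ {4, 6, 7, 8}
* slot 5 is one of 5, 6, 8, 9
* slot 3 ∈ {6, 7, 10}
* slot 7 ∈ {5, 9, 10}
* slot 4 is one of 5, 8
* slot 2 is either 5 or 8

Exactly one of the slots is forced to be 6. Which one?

slot 5

The 8 variables together cover exactly {3, 4, 5, 6, 7, 8, 9, 10} — 8 values for 8 variables — and 3 appears only in slot 1's list, so slot 1 = 3.
The 7 still-open variables draw from only 7 values {4, 5, 6, 7, 8, 9, 10}, so each is used; only slot 8 can be 4, hence slot 8 = 4.
The 6 still-open variables draw from only 6 values {5, 6, 7, 8, 9, 10}, so each is used; only slot 3 can be 7, hence slot 3 = 7.
The 5 still-open variables draw from only 5 values {5, 6, 8, 9, 10}, so each is used; only slot 5 can be 6, hence slot 5 = 6.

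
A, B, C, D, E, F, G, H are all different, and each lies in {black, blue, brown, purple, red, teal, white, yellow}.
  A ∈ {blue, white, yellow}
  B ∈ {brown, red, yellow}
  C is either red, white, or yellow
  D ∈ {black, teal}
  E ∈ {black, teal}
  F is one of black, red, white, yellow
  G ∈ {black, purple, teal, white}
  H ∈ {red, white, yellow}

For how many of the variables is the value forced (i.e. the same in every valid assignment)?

3

Among the 8 variables, blue fits only A (and all 8 values in {black, blue, brown, purple, red, teal, white, yellow} must be used), so A = blue.
Among the 7 still-open variables, brown fits only B (and all 7 values in {black, brown, purple, red, teal, white, yellow} must be used), so B = brown.
The 6 still-open variables draw from only 6 values {black, purple, red, teal, white, yellow}, so each is used; only G can be purple, hence G = purple.
D and E share exactly the 2 values {black, teal}; by pigeonhole those values go to them, so strike black, teal from F.
Determined: A=blue, B=brown, G=purple. The other variables each still have more than one consistent value. That makes 3.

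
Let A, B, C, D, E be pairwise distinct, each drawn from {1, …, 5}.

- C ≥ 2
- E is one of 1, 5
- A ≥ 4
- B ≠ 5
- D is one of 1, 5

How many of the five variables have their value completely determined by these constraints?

D and E between them cover only {1, 5} — a naked pair. Remove those values from A, B, C.
A's domain is down to {4}, so A = 4. Eliminate 4 elsewhere: B, C.
Determined: A=4. The other variables each still have more than one consistent value. That makes 1.

1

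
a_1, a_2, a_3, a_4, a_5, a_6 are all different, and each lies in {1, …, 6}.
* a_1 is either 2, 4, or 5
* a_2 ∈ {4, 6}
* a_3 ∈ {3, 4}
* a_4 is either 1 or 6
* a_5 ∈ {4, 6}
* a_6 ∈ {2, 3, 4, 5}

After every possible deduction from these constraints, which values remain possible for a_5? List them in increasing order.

The 6 variables together cover exactly {1, 2, 3, 4, 5, 6} — 6 values for 6 variables — and 1 appears only in a_4's list, so a_4 = 1.
a_2 and a_5 between them cover only {4, 6} — a naked pair. Remove those values from a_1, a_3, a_6.
a_3 has just one choice, so a_3 = 3. So a_6 can't be 3.
No further eliminations apply; a_5 can still be any of 4, 6.

4, 6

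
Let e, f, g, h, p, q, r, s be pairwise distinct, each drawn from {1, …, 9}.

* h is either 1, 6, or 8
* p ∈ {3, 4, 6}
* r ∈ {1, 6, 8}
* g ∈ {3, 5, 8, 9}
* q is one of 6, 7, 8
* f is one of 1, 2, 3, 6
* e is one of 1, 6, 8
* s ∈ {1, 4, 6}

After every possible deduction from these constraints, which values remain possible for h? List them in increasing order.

The 3 variables e, h, r are confined to {1, 6, 8}, which locks those values in; drop them from f, g, p, q, s.
q must be 7 (only option left).
s has just one choice, so s = 4. Strike 4 from p.
p must be 3 (only option left). Strike 3 from f, g.
That leaves f = 2.
No further eliminations apply; h can still be any of 1, 6, 8.

1, 6, 8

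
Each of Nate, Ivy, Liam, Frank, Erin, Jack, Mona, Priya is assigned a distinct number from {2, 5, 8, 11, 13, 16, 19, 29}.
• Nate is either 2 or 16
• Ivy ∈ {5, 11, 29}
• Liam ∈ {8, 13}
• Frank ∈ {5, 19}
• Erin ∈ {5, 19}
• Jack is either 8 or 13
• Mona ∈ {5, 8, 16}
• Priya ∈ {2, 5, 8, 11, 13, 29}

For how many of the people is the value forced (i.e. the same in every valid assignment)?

2

Liam and Jack share exactly the 2 values {8, 13}; by pigeonhole those values go to them, so strike 8, 13 from Mona, Priya.
Frank and Erin between them cover only {5, 19} — a naked pair. Remove those values from Ivy, Mona, Priya.
That leaves Mona = 16. Eliminate 16 elsewhere: Nate.
Nate's domain is down to {2}, so Nate = 2. So Priya can't be 2.
Determined: Nate=2, Mona=16. The other people each still have more than one consistent value. That makes 2.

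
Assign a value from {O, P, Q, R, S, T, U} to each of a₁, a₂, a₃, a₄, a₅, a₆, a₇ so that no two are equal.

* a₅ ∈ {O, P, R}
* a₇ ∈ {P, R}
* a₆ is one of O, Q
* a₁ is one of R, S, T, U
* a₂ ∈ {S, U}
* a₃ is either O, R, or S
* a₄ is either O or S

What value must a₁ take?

The 7 variables together cover exactly {O, P, Q, R, S, T, U} — 7 values for 7 variables — and Q appears only in a₆'s list, so a₆ = Q.
The 6 still-open variables draw from only 6 values {O, P, R, S, T, U}, so each is used; only a₁ can be T, hence a₁ = T.

T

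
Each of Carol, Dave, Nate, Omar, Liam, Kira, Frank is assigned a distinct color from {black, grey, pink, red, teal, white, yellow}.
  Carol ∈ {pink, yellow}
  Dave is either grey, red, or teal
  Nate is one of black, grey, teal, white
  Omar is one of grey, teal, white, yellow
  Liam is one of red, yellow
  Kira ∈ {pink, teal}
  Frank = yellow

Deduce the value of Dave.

grey

Frank must be yellow (only option left). Remove yellow from Carol, Omar, Liam.
Carol has just one choice, so Carol = pink. Eliminate pink elsewhere: Kira.
That leaves Liam = red. So Dave can't be red.
That leaves Kira = teal. So Dave, Nate, Omar can't be teal.
So Dave = grey.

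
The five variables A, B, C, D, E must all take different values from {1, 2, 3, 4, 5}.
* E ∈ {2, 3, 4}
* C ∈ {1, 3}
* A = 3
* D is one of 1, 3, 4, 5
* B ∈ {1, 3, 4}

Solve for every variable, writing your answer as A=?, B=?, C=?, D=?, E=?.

A=3, B=4, C=1, D=5, E=2

A has just one choice, so A = 3. Strike 3 from B, C, D, E.
C must be 1 (only option left). Strike 1 from B, D.
B must be 4 (only option left). So D, E can't be 4.
D has just one choice, so D = 5.
E's domain is down to {2}, so E = 2.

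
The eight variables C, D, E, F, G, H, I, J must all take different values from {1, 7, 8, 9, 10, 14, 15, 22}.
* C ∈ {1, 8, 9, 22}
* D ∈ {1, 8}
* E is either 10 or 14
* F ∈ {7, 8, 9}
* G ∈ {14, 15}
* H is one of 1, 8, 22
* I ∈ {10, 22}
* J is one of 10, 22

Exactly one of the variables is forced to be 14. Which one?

The 8 variables together cover exactly {1, 7, 8, 9, 10, 14, 15, 22} — 8 values for 8 variables — and 7 appears only in F's list, so F = 7.
Among the 7 still-open variables, 9 fits only C (and all 7 values in {1, 8, 9, 10, 14, 15, 22} must be used), so C = 9.
The 6 still-open variables draw from only 6 values {1, 8, 10, 14, 15, 22}, so each is used; only G can be 15, hence G = 15.
The 5 still-open variables draw from only 5 values {1, 8, 10, 14, 22}, so each is used; only E can be 14, hence E = 14.

E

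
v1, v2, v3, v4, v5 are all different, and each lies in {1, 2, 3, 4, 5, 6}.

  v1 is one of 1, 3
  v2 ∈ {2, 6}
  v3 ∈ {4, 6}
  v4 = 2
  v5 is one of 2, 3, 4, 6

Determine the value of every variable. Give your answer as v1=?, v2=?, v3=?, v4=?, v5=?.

v1=1, v2=6, v3=4, v4=2, v5=3

v4 has just one choice, so v4 = 2. Remove 2 from v2, v5.
v2 has just one choice, so v2 = 6. Eliminate 6 elsewhere: v3, v5.
v3 must be 4 (only option left). Eliminate 4 elsewhere: v5.
That leaves v5 = 3. Remove 3 from v1.
v1's domain is down to {1}, so v1 = 1.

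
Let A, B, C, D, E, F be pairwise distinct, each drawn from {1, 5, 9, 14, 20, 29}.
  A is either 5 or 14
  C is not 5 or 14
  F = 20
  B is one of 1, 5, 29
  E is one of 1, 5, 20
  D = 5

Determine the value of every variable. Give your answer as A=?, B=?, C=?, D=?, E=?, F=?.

A=14, B=29, C=9, D=5, E=1, F=20

D must be 5 (only option left). Eliminate 5 elsewhere: A, B, E.
F has just one choice, so F = 20. Remove 20 from C, E.
A must be 14 (only option left).
That leaves E = 1. Remove 1 from B, C.
B must be 29 (only option left). Eliminate 29 elsewhere: C.
C must be 9 (only option left).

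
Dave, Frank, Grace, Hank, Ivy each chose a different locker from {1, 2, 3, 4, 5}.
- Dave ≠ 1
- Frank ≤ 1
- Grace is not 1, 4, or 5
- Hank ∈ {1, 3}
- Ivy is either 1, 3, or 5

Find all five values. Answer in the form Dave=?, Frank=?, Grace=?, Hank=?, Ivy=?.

Frank has just one choice, so Frank = 1. Strike 1 from Hank, Ivy.
Hank's domain is down to {3}, so Hank = 3. Eliminate 3 elsewhere: Dave, Grace, Ivy.
Ivy has just one choice, so Ivy = 5. Strike 5 from Dave.
Grace's domain is down to {2}, so Grace = 2. Eliminate 2 elsewhere: Dave.
Dave has just one choice, so Dave = 4.

Dave=4, Frank=1, Grace=2, Hank=3, Ivy=5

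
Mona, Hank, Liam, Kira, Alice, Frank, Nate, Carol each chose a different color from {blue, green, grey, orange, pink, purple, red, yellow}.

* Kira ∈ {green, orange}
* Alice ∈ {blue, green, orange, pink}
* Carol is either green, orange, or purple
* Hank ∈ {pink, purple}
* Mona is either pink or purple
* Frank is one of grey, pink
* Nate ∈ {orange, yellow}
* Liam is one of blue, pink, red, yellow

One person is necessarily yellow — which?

Nate

The 8 variables draw from only 8 values {blue, green, grey, orange, pink, purple, red, yellow}, so each is used; only Frank can be grey, hence Frank = grey.
Among the 7 still-open variables, red fits only Liam (and all 7 values in {blue, green, orange, pink, purple, red, yellow} must be used), so Liam = red.
The 6 still-open variables together cover exactly {blue, green, orange, pink, purple, yellow} — 6 values for 6 variables — and blue appears only in Alice's list, so Alice = blue.
Among the 5 still-open variables, yellow fits only Nate (and all 5 values in {green, orange, pink, purple, yellow} must be used), so Nate = yellow.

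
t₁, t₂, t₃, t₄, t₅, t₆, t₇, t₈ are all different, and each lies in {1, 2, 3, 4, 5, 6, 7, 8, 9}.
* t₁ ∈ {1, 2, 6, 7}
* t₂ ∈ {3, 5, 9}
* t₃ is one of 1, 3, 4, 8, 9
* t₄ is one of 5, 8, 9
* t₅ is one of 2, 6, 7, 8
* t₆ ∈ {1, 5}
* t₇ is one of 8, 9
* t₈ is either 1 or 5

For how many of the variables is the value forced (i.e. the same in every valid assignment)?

t₆ and t₈ share exactly the 2 values {1, 5}; by pigeonhole those values go to them, so strike 1, 5 from t₁, t₂, t₃, t₄.
The 2 variables t₄ and t₇ are confined to {8, 9}, which locks those values in; drop them from t₂, t₃, t₅.
t₂'s domain is down to {3}, so t₂ = 3. So t₃ can't be 3.
t₃ must be 4 (only option left).
Determined: t₂=3, t₃=4. The other variables each still have more than one consistent value. That makes 2.

2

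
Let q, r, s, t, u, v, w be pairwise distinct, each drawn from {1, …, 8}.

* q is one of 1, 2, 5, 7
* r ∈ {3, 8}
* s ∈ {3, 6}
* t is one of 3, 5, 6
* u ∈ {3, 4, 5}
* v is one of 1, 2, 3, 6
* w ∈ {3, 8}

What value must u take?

r and w share exactly the 2 values {3, 8}; by pigeonhole those values go to them, so strike 3, 8 from s, t, u, v.
s must be 6 (only option left). Remove 6 from t, v.
t's domain is down to {5}, so t = 5. Remove 5 from q, u.
So u = 4.

4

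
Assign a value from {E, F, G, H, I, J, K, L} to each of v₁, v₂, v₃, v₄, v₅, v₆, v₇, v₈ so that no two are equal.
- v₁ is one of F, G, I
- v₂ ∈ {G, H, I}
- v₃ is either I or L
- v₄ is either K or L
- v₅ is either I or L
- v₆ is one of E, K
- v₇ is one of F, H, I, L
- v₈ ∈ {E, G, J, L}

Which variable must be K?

The 8 variables draw from only 8 values {E, F, G, H, I, J, K, L}, so each is used; only v₈ can be J, hence v₈ = J.
Among the 7 still-open variables, E fits only v₆ (and all 7 values in {E, F, G, H, I, K, L} must be used), so v₆ = E.
The 6 still-open variables draw from only 6 values {F, G, H, I, K, L}, so each is used; only v₄ can be K, hence v₄ = K.

v₄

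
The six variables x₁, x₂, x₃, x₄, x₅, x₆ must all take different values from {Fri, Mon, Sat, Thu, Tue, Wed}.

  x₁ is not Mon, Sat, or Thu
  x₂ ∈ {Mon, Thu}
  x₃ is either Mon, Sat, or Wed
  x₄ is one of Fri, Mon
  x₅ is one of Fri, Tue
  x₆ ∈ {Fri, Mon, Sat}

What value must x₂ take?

Thu

Among the 6 variables, Thu fits only x₂ (and all 6 values in {Fri, Mon, Sat, Thu, Tue, Wed} must be used), so x₂ = Thu.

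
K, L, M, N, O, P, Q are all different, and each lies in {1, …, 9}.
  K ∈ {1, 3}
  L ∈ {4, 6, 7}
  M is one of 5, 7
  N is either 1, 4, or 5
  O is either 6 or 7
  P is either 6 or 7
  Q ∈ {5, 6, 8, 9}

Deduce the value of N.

The 2 variables O and P are confined to {6, 7}, which locks those values in; drop them from L, M, Q.
L's domain is down to {4}, so L = 4. So N can't be 4.
M has just one choice, so M = 5. Eliminate 5 elsewhere: N, Q.
So N = 1.

1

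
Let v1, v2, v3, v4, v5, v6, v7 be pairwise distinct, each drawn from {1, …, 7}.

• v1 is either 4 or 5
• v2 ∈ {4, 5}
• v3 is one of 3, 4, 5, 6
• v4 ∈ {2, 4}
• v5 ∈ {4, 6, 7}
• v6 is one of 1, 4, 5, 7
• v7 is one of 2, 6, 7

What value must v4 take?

2

The 7 variables draw from only 7 values {1, 2, 3, 4, 5, 6, 7}, so each is used; only v6 can be 1, hence v6 = 1.
The 6 still-open variables together cover exactly {2, 3, 4, 5, 6, 7} — 6 values for 6 variables — and 3 appears only in v3's list, so v3 = 3.
v1 and v2 share exactly the 2 values {4, 5}; by pigeonhole those values go to them, so strike 4, 5 from v4, v5.
So v4 = 2.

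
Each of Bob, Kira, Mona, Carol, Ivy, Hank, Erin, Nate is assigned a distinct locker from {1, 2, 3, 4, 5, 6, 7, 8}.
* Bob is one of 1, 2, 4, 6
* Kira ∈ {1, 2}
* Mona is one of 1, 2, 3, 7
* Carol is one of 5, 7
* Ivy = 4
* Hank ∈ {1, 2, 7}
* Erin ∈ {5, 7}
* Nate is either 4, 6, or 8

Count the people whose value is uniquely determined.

Ivy must be 4 (only option left). So Bob, Nate can't be 4.
Among the 7 still-open variables, 3 fits only Mona (and all 7 values in {1, 2, 3, 5, 6, 7, 8} must be used), so Mona = 3.
The 6 still-open variables draw from only 6 values {1, 2, 5, 6, 7, 8}, so each is used; only Nate can be 8, hence Nate = 8.
The 5 still-open variables together cover exactly {1, 2, 5, 6, 7} — 5 values for 5 variables — and 6 appears only in Bob's list, so Bob = 6.
Carol and Erin share exactly the 2 values {5, 7}; by pigeonhole those values go to them, so strike 5, 7 from Hank.
Determined: Bob=6, Mona=3, Ivy=4, Nate=8. The other people each still have more than one consistent value. That makes 4.

4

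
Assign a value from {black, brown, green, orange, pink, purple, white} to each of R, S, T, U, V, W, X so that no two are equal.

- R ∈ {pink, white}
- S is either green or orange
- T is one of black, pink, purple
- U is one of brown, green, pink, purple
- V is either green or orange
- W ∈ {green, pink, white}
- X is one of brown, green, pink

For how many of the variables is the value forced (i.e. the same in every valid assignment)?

The 7 variables draw from only 7 values {black, brown, green, orange, pink, purple, white}, so each is used; only T can be black, hence T = black.
The 6 still-open variables together cover exactly {brown, green, orange, pink, purple, white} — 6 values for 6 variables — and purple appears only in U's list, so U = purple.
The 5 still-open variables together cover exactly {brown, green, orange, pink, white} — 5 values for 5 variables — and brown appears only in X's list, so X = brown.
S and V share exactly the 2 values {green, orange}; by pigeonhole those values go to them, so strike green, orange from W.
Determined: T=black, U=purple, X=brown. The other variables each still have more than one consistent value. That makes 3.

3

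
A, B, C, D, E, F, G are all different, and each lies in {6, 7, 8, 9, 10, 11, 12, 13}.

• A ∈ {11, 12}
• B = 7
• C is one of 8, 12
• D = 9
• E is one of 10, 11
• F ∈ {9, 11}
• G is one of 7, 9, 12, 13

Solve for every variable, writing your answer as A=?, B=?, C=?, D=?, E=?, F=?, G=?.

B must be 7 (only option left). So G can't be 7.
D has just one choice, so D = 9. Remove 9 from F, G.
F's domain is down to {11}, so F = 11. Eliminate 11 elsewhere: A, E.
A must be 12 (only option left). Strike 12 from C, G.
C's domain is down to {8}, so C = 8.
E's domain is down to {10}, so E = 10.
G has just one choice, so G = 13.

A=12, B=7, C=8, D=9, E=10, F=11, G=13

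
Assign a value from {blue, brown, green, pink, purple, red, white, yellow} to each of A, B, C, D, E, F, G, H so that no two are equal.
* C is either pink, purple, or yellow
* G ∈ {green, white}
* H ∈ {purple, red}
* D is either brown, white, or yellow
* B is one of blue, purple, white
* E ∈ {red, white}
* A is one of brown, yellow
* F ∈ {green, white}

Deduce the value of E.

The 8 variables draw from only 8 values {blue, brown, green, pink, purple, red, white, yellow}, so each is used; only B can be blue, hence B = blue.
Among the 7 still-open variables, pink fits only C (and all 7 values in {brown, green, pink, purple, red, white, yellow} must be used), so C = pink.
The 6 still-open variables together cover exactly {brown, green, purple, red, white, yellow} — 6 values for 6 variables — and purple appears only in H's list, so H = purple.
The 5 still-open variables together cover exactly {brown, green, red, white, yellow} — 5 values for 5 variables — and red appears only in E's list, so E = red.

red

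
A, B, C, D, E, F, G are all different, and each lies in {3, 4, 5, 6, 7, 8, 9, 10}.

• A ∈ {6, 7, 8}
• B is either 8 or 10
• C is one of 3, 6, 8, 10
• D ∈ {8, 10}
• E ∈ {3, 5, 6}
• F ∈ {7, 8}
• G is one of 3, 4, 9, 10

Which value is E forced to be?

B and D between them cover only {8, 10} — a naked pair. Remove those values from A, C, F, G.
That leaves F = 7. Eliminate 7 elsewhere: A.
That leaves A = 6. Remove 6 from C, E.
C has just one choice, so C = 3. Eliminate 3 elsewhere: E, G.
So E = 5.

5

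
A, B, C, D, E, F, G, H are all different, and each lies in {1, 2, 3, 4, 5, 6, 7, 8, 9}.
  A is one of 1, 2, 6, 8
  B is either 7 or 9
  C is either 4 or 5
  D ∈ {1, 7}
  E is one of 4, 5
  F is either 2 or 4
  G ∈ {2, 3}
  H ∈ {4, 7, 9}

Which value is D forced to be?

1

C and E between them cover only {4, 5} — a naked pair. Remove those values from F, H.
F must be 2 (only option left). Remove 2 from A, G.
G's domain is down to {3}, so G = 3.
The 2 variables B and H are confined to {7, 9}, which locks those values in; drop them from D.
So D = 1.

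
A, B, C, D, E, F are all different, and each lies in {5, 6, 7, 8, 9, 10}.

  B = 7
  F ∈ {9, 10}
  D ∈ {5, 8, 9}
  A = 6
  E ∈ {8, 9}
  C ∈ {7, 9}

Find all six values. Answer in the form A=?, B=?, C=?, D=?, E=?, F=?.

A=6, B=7, C=9, D=5, E=8, F=10

A's domain is down to {6}, so A = 6.
B has just one choice, so B = 7. Eliminate 7 elsewhere: C.
C has just one choice, so C = 9. Remove 9 from D, E, F.
E must be 8 (only option left). Remove 8 from D.
F's domain is down to {10}, so F = 10.
D's domain is down to {5}, so D = 5.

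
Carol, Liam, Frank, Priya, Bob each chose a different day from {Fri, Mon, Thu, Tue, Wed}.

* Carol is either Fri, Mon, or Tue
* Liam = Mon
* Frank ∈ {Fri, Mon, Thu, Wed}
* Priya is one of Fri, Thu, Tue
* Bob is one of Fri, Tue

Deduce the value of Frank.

Wed

Liam has just one choice, so Liam = Mon. Remove Mon from Carol, Frank.
The 4 still-open variables draw from only 4 values {Fri, Thu, Tue, Wed}, so each is used; only Frank can be Wed, hence Frank = Wed.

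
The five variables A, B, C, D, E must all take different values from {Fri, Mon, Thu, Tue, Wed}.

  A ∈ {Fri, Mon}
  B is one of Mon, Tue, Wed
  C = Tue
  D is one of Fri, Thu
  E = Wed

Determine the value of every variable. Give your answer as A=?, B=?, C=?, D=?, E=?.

C must be Tue (only option left). Eliminate Tue elsewhere: B.
E has just one choice, so E = Wed. Eliminate Wed elsewhere: B.
B's domain is down to {Mon}, so B = Mon. Eliminate Mon elsewhere: A.
A's domain is down to {Fri}, so A = Fri. So D can't be Fri.
D must be Thu (only option left).

A=Fri, B=Mon, C=Tue, D=Thu, E=Wed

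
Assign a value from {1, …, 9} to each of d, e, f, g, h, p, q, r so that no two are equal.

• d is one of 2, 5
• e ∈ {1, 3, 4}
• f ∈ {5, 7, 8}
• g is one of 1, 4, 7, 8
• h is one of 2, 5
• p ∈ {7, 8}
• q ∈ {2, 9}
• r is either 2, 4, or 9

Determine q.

The 8 variables draw from only 8 values {1, 2, 3, 4, 5, 7, 8, 9}, so each is used; only e can be 3, hence e = 3.
Among the 7 still-open variables, 1 fits only g (and all 7 values in {1, 2, 4, 5, 7, 8, 9} must be used), so g = 1.
Among the 6 still-open variables, 4 fits only r (and all 6 values in {2, 4, 5, 7, 8, 9} must be used), so r = 4.
The 5 still-open variables together cover exactly {2, 5, 7, 8, 9} — 5 values for 5 variables — and 9 appears only in q's list, so q = 9.

9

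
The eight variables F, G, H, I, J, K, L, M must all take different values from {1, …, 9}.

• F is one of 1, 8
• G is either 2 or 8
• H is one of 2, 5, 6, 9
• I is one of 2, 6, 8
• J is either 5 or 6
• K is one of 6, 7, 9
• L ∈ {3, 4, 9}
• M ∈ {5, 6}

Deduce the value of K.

7

The 2 variables J and M are confined to {5, 6}, which locks those values in; drop them from H, I, K.
G and I between them cover only {2, 8} — a naked pair. Remove those values from F, H.
F has just one choice, so F = 1.
That leaves H = 9. So K, L can't be 9.
So K = 7.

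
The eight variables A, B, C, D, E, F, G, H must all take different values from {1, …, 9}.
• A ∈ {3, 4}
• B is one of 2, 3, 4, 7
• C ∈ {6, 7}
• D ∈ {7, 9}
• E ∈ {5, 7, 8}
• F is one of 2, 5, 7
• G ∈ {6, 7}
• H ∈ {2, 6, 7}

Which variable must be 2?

Among the 8 variables, 8 fits only E (and all 8 values in {2, 3, 4, 5, 6, 7, 8, 9} must be used), so E = 8.
The 7 still-open variables draw from only 7 values {2, 3, 4, 5, 6, 7, 9}, so each is used; only F can be 5, hence F = 5.
Among the 6 still-open variables, 9 fits only D (and all 6 values in {2, 3, 4, 6, 7, 9} must be used), so D = 9.
C and G between them cover only {6, 7} — a naked pair. Remove those values from B, H.
So 2 goes to H.

H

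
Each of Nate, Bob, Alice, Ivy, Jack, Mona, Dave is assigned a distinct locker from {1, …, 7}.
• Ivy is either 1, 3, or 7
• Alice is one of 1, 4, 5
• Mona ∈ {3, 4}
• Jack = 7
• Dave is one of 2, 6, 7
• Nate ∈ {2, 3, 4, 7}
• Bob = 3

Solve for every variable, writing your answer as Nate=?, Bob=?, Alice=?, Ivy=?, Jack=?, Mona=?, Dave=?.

Nate=2, Bob=3, Alice=5, Ivy=1, Jack=7, Mona=4, Dave=6

Bob must be 3 (only option left). Strike 3 from Nate, Ivy, Mona.
Jack must be 7 (only option left). Remove 7 from Nate, Ivy, Dave.
Mona must be 4 (only option left). So Nate, Alice can't be 4.
Nate's domain is down to {2}, so Nate = 2. Eliminate 2 elsewhere: Dave.
Ivy's domain is down to {1}, so Ivy = 1. So Alice can't be 1.
Dave has just one choice, so Dave = 6.
Alice's domain is down to {5}, so Alice = 5.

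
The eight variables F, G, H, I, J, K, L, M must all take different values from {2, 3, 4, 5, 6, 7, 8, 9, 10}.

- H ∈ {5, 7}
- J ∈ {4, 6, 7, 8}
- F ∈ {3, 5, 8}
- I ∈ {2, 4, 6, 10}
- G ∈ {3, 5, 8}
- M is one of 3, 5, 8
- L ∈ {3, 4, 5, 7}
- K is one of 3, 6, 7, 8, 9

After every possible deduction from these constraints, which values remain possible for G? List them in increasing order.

F, G, M between them cover only {3, 5, 8} — a naked triple. Remove those values from H, J, K, L.
H must be 7 (only option left). Remove 7 from J, K, L.
L has just one choice, so L = 4. Eliminate 4 elsewhere: I, J.
J must be 6 (only option left). So I, K can't be 6.
K must be 9 (only option left).
No further eliminations apply; G can still be any of 3, 5, 8.

3, 5, 8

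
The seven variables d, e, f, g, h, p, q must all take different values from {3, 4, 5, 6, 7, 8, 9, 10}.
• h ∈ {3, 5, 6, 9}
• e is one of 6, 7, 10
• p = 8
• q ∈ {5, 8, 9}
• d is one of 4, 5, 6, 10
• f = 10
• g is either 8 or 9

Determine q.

5

f must be 10 (only option left). Strike 10 from d, e.
p must be 8 (only option left). So g, q can't be 8.
g must be 9 (only option left). So h, q can't be 9.
So q = 5.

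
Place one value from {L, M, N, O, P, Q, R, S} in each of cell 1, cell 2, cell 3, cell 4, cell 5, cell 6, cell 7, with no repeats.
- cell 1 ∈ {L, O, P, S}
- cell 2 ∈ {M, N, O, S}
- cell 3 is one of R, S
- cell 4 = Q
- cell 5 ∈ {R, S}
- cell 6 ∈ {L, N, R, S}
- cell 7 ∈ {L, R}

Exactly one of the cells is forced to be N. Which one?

cell 4 must be Q (only option left).
The 2 variables cell 3 and cell 5 are confined to {R, S}, which locks those values in; drop them from cell 1, cell 2, cell 6, cell 7.
cell 7's domain is down to {L}, so cell 7 = L. Remove L from cell 1, cell 6.
So N goes to cell 6.

cell 6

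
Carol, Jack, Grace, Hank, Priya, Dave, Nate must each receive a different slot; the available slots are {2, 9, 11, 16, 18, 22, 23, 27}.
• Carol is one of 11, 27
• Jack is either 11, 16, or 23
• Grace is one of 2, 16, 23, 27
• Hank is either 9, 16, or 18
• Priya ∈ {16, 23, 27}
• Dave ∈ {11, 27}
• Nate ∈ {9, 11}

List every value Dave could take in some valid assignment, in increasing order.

11, 27

The 7 variables draw from only 7 values {2, 9, 11, 16, 18, 23, 27}, so each is used; only Grace can be 2, hence Grace = 2.
Among the 6 still-open variables, 18 fits only Hank (and all 6 values in {9, 11, 16, 18, 23, 27} must be used), so Hank = 18.
The 5 still-open variables draw from only 5 values {9, 11, 16, 23, 27}, so each is used; only Nate can be 9, hence Nate = 9.
The 2 variables Carol and Dave are confined to {11, 27}, which locks those values in; drop them from Jack, Priya.
No further eliminations apply; Dave can still be any of 11, 27.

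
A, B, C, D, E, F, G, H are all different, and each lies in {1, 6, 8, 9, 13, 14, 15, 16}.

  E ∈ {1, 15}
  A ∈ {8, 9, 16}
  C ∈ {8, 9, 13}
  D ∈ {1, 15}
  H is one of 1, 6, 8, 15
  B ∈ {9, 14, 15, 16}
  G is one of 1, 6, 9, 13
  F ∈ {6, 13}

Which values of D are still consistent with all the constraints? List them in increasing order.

1, 15

The 8 variables draw from only 8 values {1, 6, 8, 9, 13, 14, 15, 16}, so each is used; only B can be 14, hence B = 14.
Among the 7 still-open variables, 16 fits only A (and all 7 values in {1, 6, 8, 9, 13, 15, 16} must be used), so A = 16.
The 2 variables D and E are confined to {1, 15}, which locks those values in; drop them from G, H.
No further eliminations apply; D can still be any of 1, 15.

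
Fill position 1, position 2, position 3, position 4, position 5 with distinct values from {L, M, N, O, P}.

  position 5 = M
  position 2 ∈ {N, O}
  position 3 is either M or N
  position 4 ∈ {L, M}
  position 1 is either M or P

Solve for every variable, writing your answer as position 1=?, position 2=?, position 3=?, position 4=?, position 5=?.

position 5's domain is down to {M}, so position 5 = M. So position 1, position 3, position 4 can't be M.
That leaves position 1 = P.
position 3's domain is down to {N}, so position 3 = N. Strike N from position 2.
That leaves position 4 = L.
position 2 has just one choice, so position 2 = O.

position 1=P, position 2=O, position 3=N, position 4=L, position 5=M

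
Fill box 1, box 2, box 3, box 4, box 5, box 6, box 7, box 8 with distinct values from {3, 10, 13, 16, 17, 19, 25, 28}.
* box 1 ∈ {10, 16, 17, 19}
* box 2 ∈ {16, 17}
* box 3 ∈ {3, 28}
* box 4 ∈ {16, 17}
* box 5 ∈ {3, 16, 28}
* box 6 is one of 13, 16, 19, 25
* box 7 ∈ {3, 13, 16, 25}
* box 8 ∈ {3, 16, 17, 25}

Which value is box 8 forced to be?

25

The 8 variables together cover exactly {3, 10, 13, 16, 17, 19, 25, 28} — 8 values for 8 variables — and 10 appears only in box 1's list, so box 1 = 10.
The 7 still-open variables draw from only 7 values {3, 13, 16, 17, 19, 25, 28}, so each is used; only box 6 can be 19, hence box 6 = 19.
The 6 still-open variables together cover exactly {3, 13, 16, 17, 25, 28} — 6 values for 6 variables — and 13 appears only in box 7's list, so box 7 = 13.
The 5 still-open variables draw from only 5 values {3, 16, 17, 25, 28}, so each is used; only box 8 can be 25, hence box 8 = 25.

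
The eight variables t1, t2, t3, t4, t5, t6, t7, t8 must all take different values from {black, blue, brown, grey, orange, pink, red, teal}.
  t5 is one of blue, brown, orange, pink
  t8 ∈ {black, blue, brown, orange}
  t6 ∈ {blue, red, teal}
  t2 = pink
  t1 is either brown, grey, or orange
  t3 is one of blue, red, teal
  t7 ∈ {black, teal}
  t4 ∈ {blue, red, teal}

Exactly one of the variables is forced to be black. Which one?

t2 has just one choice, so t2 = pink. So t5 can't be pink.
Among the 7 still-open variables, grey fits only t1 (and all 7 values in {black, blue, brown, grey, orange, red, teal} must be used), so t1 = grey.
t3, t4, t6 share exactly the 3 values {blue, red, teal}; by pigeonhole those values go to them, so strike blue, red, teal from t5, t7, t8.
So black goes to t7.

t7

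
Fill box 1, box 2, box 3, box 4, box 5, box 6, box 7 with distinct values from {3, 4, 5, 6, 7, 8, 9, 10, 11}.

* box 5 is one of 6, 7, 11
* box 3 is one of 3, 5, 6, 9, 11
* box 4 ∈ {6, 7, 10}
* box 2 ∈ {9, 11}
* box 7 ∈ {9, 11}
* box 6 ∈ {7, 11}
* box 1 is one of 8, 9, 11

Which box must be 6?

box 5

The 2 variables box 2 and box 7 are confined to {9, 11}, which locks those values in; drop them from box 1, box 3, box 5, box 6.
box 1 must be 8 (only option left).
box 6 has just one choice, so box 6 = 7. Strike 7 from box 4, box 5.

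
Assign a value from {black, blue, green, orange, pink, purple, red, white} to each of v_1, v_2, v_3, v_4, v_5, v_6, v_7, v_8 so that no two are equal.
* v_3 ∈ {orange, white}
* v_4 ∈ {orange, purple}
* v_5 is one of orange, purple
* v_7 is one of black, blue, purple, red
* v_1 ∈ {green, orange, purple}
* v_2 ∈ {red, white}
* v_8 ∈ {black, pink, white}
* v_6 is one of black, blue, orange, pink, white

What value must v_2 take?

red

Among the 8 variables, green fits only v_1 (and all 8 values in {black, blue, green, orange, pink, purple, red, white} must be used), so v_1 = green.
The 2 variables v_4 and v_5 are confined to {orange, purple}, which locks those values in; drop them from v_3, v_6, v_7.
v_3 has just one choice, so v_3 = white. So v_2, v_6, v_8 can't be white.
So v_2 = red.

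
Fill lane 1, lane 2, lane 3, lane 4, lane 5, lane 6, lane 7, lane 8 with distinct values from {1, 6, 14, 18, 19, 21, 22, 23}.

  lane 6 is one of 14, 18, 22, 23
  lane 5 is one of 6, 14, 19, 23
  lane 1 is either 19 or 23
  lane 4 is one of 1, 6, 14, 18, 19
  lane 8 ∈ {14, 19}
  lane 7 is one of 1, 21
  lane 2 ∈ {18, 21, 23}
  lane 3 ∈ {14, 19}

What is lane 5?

The 8 variables draw from only 8 values {1, 6, 14, 18, 19, 21, 22, 23}, so each is used; only lane 6 can be 22, hence lane 6 = 22.
The 2 variables lane 3 and lane 8 are confined to {14, 19}, which locks those values in; drop them from lane 1, lane 4, lane 5.
lane 1 has just one choice, so lane 1 = 23. Strike 23 from lane 2, lane 5.
So lane 5 = 6.

6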